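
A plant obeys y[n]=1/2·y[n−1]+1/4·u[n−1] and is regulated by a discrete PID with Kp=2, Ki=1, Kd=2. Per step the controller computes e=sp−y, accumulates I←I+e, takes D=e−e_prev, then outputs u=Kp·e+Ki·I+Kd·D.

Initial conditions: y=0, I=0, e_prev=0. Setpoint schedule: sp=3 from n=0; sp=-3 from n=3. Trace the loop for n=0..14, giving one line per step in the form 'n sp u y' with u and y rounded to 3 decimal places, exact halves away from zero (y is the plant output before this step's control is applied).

(exact arithmetic carried between steps; '≈' marks a value shown rounded to 6 d.p. or computed from one; I and e_prev carry over from the previous line; the table rounds u and y to 3 d.p., halves away from zero)
n=0: y=0, sp=3, e=sp−y=3; I=3, D=e−e_prev=3; u=2·3+1·3+2·3=15; next y=1/2·0+1/4·15=3.75
n=1: y=3.75, sp=3, e=sp−y=-0.75; I=2.25, D=e−e_prev=-3.75; u=2·(-0.75)+1·2.25+2·(-3.75)=-6.75; next y=1/2·3.75+1/4·(-6.75)=0.1875
n=2: y=0.1875, sp=3, e=sp−y=2.8125; I=5.0625, D=e−e_prev=3.5625; u=2·2.8125+1·5.0625+2·3.5625=17.8125; next y=1/2·0.1875+1/4·17.8125=4.546875
n=3: y=4.546875, sp=-3, e=sp−y=-7.546875; I=-2.484375, D=e−e_prev=-10.359375; u=2·(-7.546875)+1·(-2.484375)+2·(-10.359375)=-38.296875; next y=1/2·4.546875+1/4·(-38.296875)≈-7.300781
n=4: y≈-7.300781, sp=-3, e=sp−y≈4.300781; I≈1.816406, D=e−e_prev≈11.847656; u=2·4.300781+1·1.816406+2·11.847656≈34.113281; next y=1/2·(-7.300781)+1/4·34.113281≈4.877930
n=5: y≈4.877930, sp=-3, e=sp−y≈-7.877930; I≈-6.061523, D=e−e_prev≈-12.178711; u=2·(-7.877930)+1·(-6.061523)+2·(-12.178711)≈-46.174805; next y=1/2·4.877930+1/4·(-46.174805)≈-9.104736
n=6: y≈-9.104736, sp=-3, e=sp−y≈6.104736; I≈0.043213, D=e−e_prev≈13.982666; u=2·6.104736+1·0.043213+2·13.982666≈40.218018; next y=1/2·(-9.104736)+1/4·40.218018≈5.502136
n=7: y≈5.502136, sp=-3, e=sp−y≈-8.502136; I≈-8.458923, D=e−e_prev≈-14.606873; u=2·(-8.502136)+1·(-8.458923)+2·(-14.606873)≈-54.676941; next y=1/2·5.502136+1/4·(-54.676941)≈-10.918167
n=8: y≈-10.918167, sp=-3, e=sp−y≈7.918167; I≈-0.540756, D=e−e_prev≈16.420303; u=2·7.918167+1·(-0.540756)+2·16.420303≈48.136185; next y=1/2·(-10.918167)+1/4·48.136185≈6.574963
n=9: y≈6.574963, sp=-3, e=sp−y≈-9.574963; I≈-10.115719, D=e−e_prev≈-17.493130; u=2·(-9.574963)+1·(-10.115719)+2·(-17.493130)≈-64.251904; next y=1/2·6.574963+1/4·(-64.251904)≈-12.775495
n=10: y≈-12.775495, sp=-3, e=sp−y≈9.775495; I≈-0.340224, D=e−e_prev≈19.350457; u=2·9.775495+1·(-0.340224)+2·19.350457≈57.911679; next y=1/2·(-12.775495)+1/4·57.911679≈8.090173
n=11: y≈8.090173, sp=-3, e=sp−y≈-11.090173; I≈-11.430397, D=e−e_prev≈-20.865667; u=2·(-11.090173)+1·(-11.430397)+2·(-20.865667)≈-75.342076; next y=1/2·8.090173+1/4·(-75.342076)≈-14.790433
n=12: y≈-14.790433, sp=-3, e=sp−y≈11.790433; I≈0.360036, D=e−e_prev≈22.880605; u=2·11.790433+1·0.360036+2·22.880605≈69.702112; next y=1/2·(-14.790433)+1/4·69.702112≈10.030312
n=13: y≈10.030312, sp=-3, e=sp−y≈-13.030312; I≈-12.670276, D=e−e_prev≈-24.820744; u=2·(-13.030312)+1·(-12.670276)+2·(-24.820744)≈-88.372388; next y=1/2·10.030312+1/4·(-88.372388)≈-17.077941
n=14: y≈-17.077941, sp=-3, e=sp−y≈14.077941; I≈1.407665, D=e−e_prev≈27.108253; u=2·14.077941+1·1.407665+2·27.108253≈83.780053; next y=1/2·(-17.077941)+1/4·83.780053≈12.406043

0 3 15.000 0.000
1 3 -6.750 3.750
2 3 17.813 0.188
3 -3 -38.297 4.547
4 -3 34.113 -7.301
5 -3 -46.175 4.878
6 -3 40.218 -9.105
7 -3 -54.677 5.502
8 -3 48.136 -10.918
9 -3 -64.252 6.575
10 -3 57.912 -12.775
11 -3 -75.342 8.090
12 -3 69.702 -14.790
13 -3 -88.372 10.030
14 -3 83.780 -17.078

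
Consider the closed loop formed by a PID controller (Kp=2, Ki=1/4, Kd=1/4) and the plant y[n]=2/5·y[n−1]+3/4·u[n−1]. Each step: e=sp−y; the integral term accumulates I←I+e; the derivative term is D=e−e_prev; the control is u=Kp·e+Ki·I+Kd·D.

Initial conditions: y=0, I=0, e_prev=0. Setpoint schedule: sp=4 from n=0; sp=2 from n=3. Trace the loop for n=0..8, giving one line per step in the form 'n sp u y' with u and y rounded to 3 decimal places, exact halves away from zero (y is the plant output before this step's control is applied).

0 4 10.000 0.000
1 4 -8.750 7.500
2 4 19.906 -3.563
3 2 -28.637 13.505
4 2 47.205 -16.076
5 2 -68.294 28.973
6 2 107.736 -39.631
7 2 -160.459 64.950
8 2 248.234 -94.364

(exact arithmetic carried between steps; '≈' marks a value shown rounded to 6 d.p. or computed from one; I and e_prev carry over from the previous line; the table rounds u and y to 3 d.p., halves away from zero)
n=0: y=0, sp=4, e=sp−y=4; I=4, D=e−e_prev=4; u=2·4+1/4·4+1/4·4=10; next y=2/5·0+3/4·10=7.5
n=1: y=7.5, sp=4, e=sp−y=-3.5; I=0.5, D=e−e_prev=-7.5; u=2·(-3.5)+1/4·0.5+1/4·(-7.5)=-8.75; next y=2/5·7.5+3/4·(-8.75)=-3.5625
n=2: y=-3.5625, sp=4, e=sp−y=7.5625; I=8.0625, D=e−e_prev=11.0625; u=2·7.5625+1/4·8.0625+1/4·11.0625=19.90625; next y=2/5·(-3.5625)+3/4·19.90625≈13.504688
n=3: y≈13.504688, sp=2, e=sp−y≈-11.504688; I≈-3.442188, D=e−e_prev≈-19.067188; u=2·(-11.504688)+1/4·(-3.442188)+1/4·(-19.067188)≈-28.636719; next y=2/5·13.504688+3/4·(-28.636719)≈-16.075664
n=4: y≈-16.075664, sp=2, e=sp−y≈18.075664; I≈14.633477, D=e−e_prev≈29.580352; u=2·18.075664+1/4·14.633477+1/4·29.580352≈47.204785; next y=2/5·(-16.075664)+3/4·47.204785≈28.973323
n=5: y≈28.973323, sp=2, e=sp−y≈-26.973323; I≈-12.339847, D=e−e_prev≈-45.048987; u=2·(-26.973323)+1/4·(-12.339847)+1/4·(-45.048987)≈-68.293855; next y=2/5·28.973323+3/4·(-68.293855)≈-39.631062
n=6: y≈-39.631062, sp=2, e=sp−y≈41.631062; I≈29.291215, D=e−e_prev≈68.604385; u=2·41.631062+1/4·29.291215+1/4·68.604385≈107.736024; next y=2/5·(-39.631062)+3/4·107.736024≈64.949593
n=7: y≈64.949593, sp=2, e=sp−y≈-62.949593; I≈-33.658378, D=e−e_prev≈-104.580655; u=2·(-62.949593)+1/4·(-33.658378)+1/4·(-104.580655)≈-160.458945; next y=2/5·64.949593+3/4·(-160.458945)≈-94.364371
n=8: y≈-94.364371, sp=2, e=sp−y≈96.364371; I≈62.705993, D=e−e_prev≈159.313964; u=2·96.364371+1/4·62.705993+1/4·159.313964≈248.233732; next y=2/5·(-94.364371)+3/4·248.233732≈148.429550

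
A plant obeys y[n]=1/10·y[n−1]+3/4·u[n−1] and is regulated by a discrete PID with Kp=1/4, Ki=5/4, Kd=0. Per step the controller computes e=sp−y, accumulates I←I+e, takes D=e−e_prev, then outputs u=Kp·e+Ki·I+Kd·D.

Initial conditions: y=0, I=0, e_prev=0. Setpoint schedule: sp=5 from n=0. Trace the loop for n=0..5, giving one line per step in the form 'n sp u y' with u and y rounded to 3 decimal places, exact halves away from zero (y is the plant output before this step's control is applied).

0 5 7.500 0.000
1 5 5.313 5.625
2 5 6.148 4.547
3 5 5.936 5.066
4 5 6.015 4.959
5 5 5.994 5.007

(exact arithmetic carried between steps; '≈' marks a value shown rounded to 6 d.p. or computed from one; I and e_prev carry over from the previous line; the table rounds u and y to 3 d.p., halves away from zero)
n=0: y=0, sp=5, e=sp−y=5; I=5, D=e−e_prev=5; u=1/4·5+5/4·5+0·5=7.5; next y=1/10·0+3/4·7.5=5.625
n=1: y=5.625, sp=5, e=sp−y=-0.625; I=4.375, D=e−e_prev=-5.625; u=1/4·(-0.625)+5/4·4.375+0·(-5.625)=5.3125; next y=1/10·5.625+3/4·5.3125=4.546875
n=2: y=4.546875, sp=5, e=sp−y=0.453125; I=4.828125, D=e−e_prev=1.078125; u=1/4·0.453125+5/4·4.828125+0·1.078125≈6.148438; next y=1/10·4.546875+3/4·6.148438≈5.066016
n=3: y≈5.066016, sp=5, e=sp−y≈-0.066016; I≈4.762109, D=e−e_prev≈-0.519141; u=1/4·(-0.066016)+5/4·4.762109+0·(-0.519141)≈5.936133; next y=1/10·5.066016+3/4·5.936133≈4.958701
n=4: y≈4.958701, sp=5, e=sp−y≈0.041299; I≈4.803408, D=e−e_prev≈0.107314; u=1/4·0.041299+5/4·4.803408+0·0.107314≈6.014585; next y=1/10·4.958701+3/4·6.014585≈5.006809
n=5: y≈5.006809, sp=5, e=sp−y≈-0.006809; I≈4.796599, D=e−e_prev≈-0.048108; u=1/4·(-0.006809)+5/4·4.796599+0·(-0.048108)≈5.994047; next y=1/10·5.006809+3/4·5.994047≈4.996216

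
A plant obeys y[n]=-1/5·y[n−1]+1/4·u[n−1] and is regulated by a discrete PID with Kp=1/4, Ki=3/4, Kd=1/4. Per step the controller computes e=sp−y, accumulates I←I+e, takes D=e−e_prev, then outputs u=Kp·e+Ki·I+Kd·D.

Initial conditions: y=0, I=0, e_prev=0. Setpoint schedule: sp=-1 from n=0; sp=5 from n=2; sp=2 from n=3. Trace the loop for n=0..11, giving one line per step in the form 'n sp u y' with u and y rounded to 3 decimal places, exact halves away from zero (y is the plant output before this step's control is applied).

(exact arithmetic carried between steps; '≈' marks a value shown rounded to 6 d.p. or computed from one; I and e_prev carry over from the previous line; the table rounds u and y to 3 d.p., halves away from zero)
n=0: y=0, sp=-1, e=sp−y=-1; I=-1, D=e−e_prev=-1; u=1/4·(-1)+3/4·(-1)+1/4·(-1)=-1.25; next y=-1/5·0+1/4·(-1.25)=-0.3125
n=1: y=-0.3125, sp=-1, e=sp−y=-0.6875; I=-1.6875, D=e−e_prev=0.3125; u=1/4·(-0.6875)+3/4·(-1.6875)+1/4·0.3125=-1.359375; next y=-1/5·(-0.3125)+1/4·(-1.359375)≈-0.277344
n=2: y≈-0.277344, sp=5, e=sp−y≈5.277344; I≈3.589844, D=e−e_prev≈5.964844; u=1/4·5.277344+3/4·3.589844+1/4·5.964844≈5.502930; next y=-1/5·(-0.277344)+1/4·5.502930≈1.431201
n=3: y≈1.431201, sp=2, e=sp−y≈0.568799; I≈4.158643, D=e−e_prev≈-4.708545; u=1/4·0.568799+3/4·4.158643+1/4·(-4.708545)≈2.084045; next y=-1/5·1.431201+1/4·2.084045≈0.234771
n=4: y≈0.234771, sp=2, e=sp−y≈1.765229; I≈5.923871, D=e−e_prev≈1.196430; u=1/4·1.765229+3/4·5.923871+1/4·1.196430≈5.183318; next y=-1/5·0.234771+1/4·5.183318≈1.248875
n=5: y≈1.248875, sp=2, e=sp−y≈0.751125; I≈6.674996, D=e−e_prev≈-1.014104; u=1/4·0.751125+3/4·6.674996+1/4·(-1.014104)≈4.940502; next y=-1/5·1.248875+1/4·4.940502≈0.985350
n=6: y≈0.985350, sp=2, e=sp−y≈1.014650; I≈7.689646, D=e−e_prev≈0.263525; u=1/4·1.014650+3/4·7.689646+1/4·0.263525≈6.086778; next y=-1/5·0.985350+1/4·6.086778≈1.324624
n=7: y≈1.324624, sp=2, e=sp−y≈0.675376; I≈8.365021, D=e−e_prev≈-0.339274; u=1/4·0.675376+3/4·8.365021+1/4·(-0.339274)≈6.357791; next y=-1/5·1.324624+1/4·6.357791≈1.324523
n=8: y≈1.324523, sp=2, e=sp−y≈0.675477; I≈9.040498, D=e−e_prev≈0.000101; u=1/4·0.675477+3/4·9.040498+1/4·0.000101≈6.949268; next y=-1/5·1.324523+1/4·6.949268≈1.472412
n=9: y≈1.472412, sp=2, e=sp−y≈0.527588; I≈9.568086, D=e−e_prev≈-0.147890; u=1/4·0.527588+3/4·9.568086+1/4·(-0.147890)≈7.270989; next y=-1/5·1.472412+1/4·7.270989≈1.523265
n=10: y≈1.523265, sp=2, e=sp−y≈0.476735; I≈10.044821, D=e−e_prev≈-0.050852; u=1/4·0.476735+3/4·10.044821+1/4·(-0.050852)≈7.640087; next y=-1/5·1.523265+1/4·7.640087≈1.605369
n=11: y≈1.605369, sp=2, e=sp−y≈0.394631; I≈10.439452, D=e−e_prev≈-0.082104; u=1/4·0.394631+3/4·10.439452+1/4·(-0.082104)≈7.907721; next y=-1/5·1.605369+1/4·7.907721≈1.655857

0 -1 -1.250 0.000
1 -1 -1.359 -0.313
2 5 5.503 -0.277
3 2 2.084 1.431
4 2 5.183 0.235
5 2 4.941 1.249
6 2 6.087 0.985
7 2 6.358 1.325
8 2 6.949 1.325
9 2 7.271 1.472
10 2 7.640 1.523
11 2 7.908 1.605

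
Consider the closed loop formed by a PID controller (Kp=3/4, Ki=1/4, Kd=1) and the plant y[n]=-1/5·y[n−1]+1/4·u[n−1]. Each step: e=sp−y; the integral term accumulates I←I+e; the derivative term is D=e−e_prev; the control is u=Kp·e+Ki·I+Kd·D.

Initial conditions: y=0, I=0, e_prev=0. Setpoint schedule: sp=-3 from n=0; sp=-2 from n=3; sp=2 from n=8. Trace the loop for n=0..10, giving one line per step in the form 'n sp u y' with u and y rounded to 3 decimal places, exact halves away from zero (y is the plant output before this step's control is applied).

(exact arithmetic carried between steps; '≈' marks a value shown rounded to 6 d.p. or computed from one; I and e_prev carry over from the previous line; the table rounds u and y to 3 d.p., halves away from zero)
n=0: y=0, sp=-3, e=sp−y=-3; I=-3, D=e−e_prev=-3; u=3/4·(-3)+1/4·(-3)+1·(-3)=-6; next y=-1/5·0+1/4·(-6)=-1.5
n=1: y=-1.5, sp=-3, e=sp−y=-1.5; I=-4.5, D=e−e_prev=1.5; u=3/4·(-1.5)+1/4·(-4.5)+1·1.5=-0.75; next y=-1/5·(-1.5)+1/4·(-0.75)=0.1125
n=2: y=0.1125, sp=-3, e=sp−y=-3.1125; I=-7.6125, D=e−e_prev=-1.6125; u=3/4·(-3.1125)+1/4·(-7.6125)+1·(-1.6125)=-5.85; next y=-1/5·0.1125+1/4·(-5.85)=-1.485
n=3: y=-1.485, sp=-2, e=sp−y=-0.515; I=-8.1275, D=e−e_prev=2.5975; u=3/4·(-0.515)+1/4·(-8.1275)+1·2.5975=0.179375; next y=-1/5·(-1.485)+1/4·0.179375≈0.341844
n=4: y≈0.341844, sp=-2, e=sp−y≈-2.341844; I≈-10.469344, D=e−e_prev≈-1.826844; u=3/4·(-2.341844)+1/4·(-10.469344)+1·(-1.826844)≈-6.200563; next y=-1/5·0.341844+1/4·(-6.200563)≈-1.618509
n=5: y≈-1.618509, sp=-2, e=sp−y≈-0.381491; I≈-10.850834, D=e−e_prev≈1.960353; u=3/4·(-0.381491)+1/4·(-10.850834)+1·1.960353≈-1.038473; next y=-1/5·(-1.618509)+1/4·(-1.038473)≈0.064084
n=6: y≈0.064084, sp=-2, e=sp−y≈-2.064084; I≈-12.914918, D=e−e_prev≈-1.682593; u=3/4·(-2.064084)+1/4·(-12.914918)+1·(-1.682593)≈-6.459385; next y=-1/5·0.064084+1/4·(-6.459385)≈-1.627663
n=7: y≈-1.627663, sp=-2, e=sp−y≈-0.372337; I≈-13.287255, D=e−e_prev≈1.691746; u=3/4·(-0.372337)+1/4·(-13.287255)+1·1.691746≈-1.909320; next y=-1/5·(-1.627663)+1/4·(-1.909320)≈-0.151797
n=8: y≈-0.151797, sp=2, e=sp−y≈2.151797; I≈-11.135458, D=e−e_prev≈2.524134; u=3/4·2.151797+1/4·(-11.135458)+1·2.524134≈1.354118; next y=-1/5·(-0.151797)+1/4·1.354118≈0.368889
n=9: y≈0.368889, sp=2, e=sp−y≈1.631111; I≈-9.504347, D=e−e_prev≈-0.520686; u=3/4·1.631111+1/4·(-9.504347)+1·(-0.520686)≈-1.673440; next y=-1/5·0.368889+1/4·(-1.673440)≈-0.492138
n=10: y≈-0.492138, sp=2, e=sp−y≈2.492138; I≈-7.012209, D=e−e_prev≈0.861027; u=3/4·2.492138+1/4·(-7.012209)+1·0.861027≈0.977078; next y=-1/5·(-0.492138)+1/4·0.977078≈0.342697

0 -3 -6.000 0.000
1 -3 -0.750 -1.500
2 -3 -5.850 0.113
3 -2 0.179 -1.485
4 -2 -6.201 0.342
5 -2 -1.038 -1.619
6 -2 -6.459 0.064
7 -2 -1.909 -1.628
8 2 1.354 -0.152
9 2 -1.673 0.369
10 2 0.977 -0.492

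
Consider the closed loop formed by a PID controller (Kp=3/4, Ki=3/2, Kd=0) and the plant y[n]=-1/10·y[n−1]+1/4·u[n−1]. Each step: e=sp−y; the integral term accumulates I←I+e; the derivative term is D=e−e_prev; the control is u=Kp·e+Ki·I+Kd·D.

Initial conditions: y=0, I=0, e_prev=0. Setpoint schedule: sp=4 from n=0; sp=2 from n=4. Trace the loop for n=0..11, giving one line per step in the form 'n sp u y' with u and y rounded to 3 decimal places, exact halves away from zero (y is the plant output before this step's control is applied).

0 4 9.000 0.000
1 4 9.938 2.250
2 4 12.541 2.259
3 4 13.690 2.909
4 2 10.326 3.131
5 2 10.571 2.268
6 2 9.836 2.416
7 2 9.659 2.218
8 2 9.388 2.193
9 2 9.245 2.128
10 2 9.119 2.099
11 2 9.036 2.070

(exact arithmetic carried between steps; '≈' marks a value shown rounded to 6 d.p. or computed from one; I and e_prev carry over from the previous line; the table rounds u and y to 3 d.p., halves away from zero)
n=0: y=0, sp=4, e=sp−y=4; I=4, D=e−e_prev=4; u=3/4·4+3/2·4+0·4=9; next y=-1/10·0+1/4·9=2.25
n=1: y=2.25, sp=4, e=sp−y=1.75; I=5.75, D=e−e_prev=-2.25; u=3/4·1.75+3/2·5.75+0·(-2.25)=9.9375; next y=-1/10·2.25+1/4·9.9375=2.259375
n=2: y=2.259375, sp=4, e=sp−y=1.740625; I=7.490625, D=e−e_prev=-0.009375; u=3/4·1.740625+3/2·7.490625+0·(-0.009375)≈12.541406; next y=-1/10·2.259375+1/4·12.541406≈2.909414
n=3: y≈2.909414, sp=4, e=sp−y≈1.090586; I≈8.581211, D=e−e_prev≈-0.650039; u=3/4·1.090586+3/2·8.581211+0·(-0.650039)≈13.689756; next y=-1/10·2.909414+1/4·13.689756≈3.131498
n=4: y≈3.131498, sp=2, e=sp−y≈-1.131498; I≈7.449713, D=e−e_prev≈-2.222083; u=3/4·(-1.131498)+3/2·7.449713+0·(-2.222083)≈10.325947; next y=-1/10·3.131498+1/4·10.325947≈2.268337
n=5: y≈2.268337, sp=2, e=sp−y≈-0.268337; I≈7.181376, D=e−e_prev≈0.863161; u=3/4·(-0.268337)+3/2·7.181376+0·0.863161≈10.570812; next y=-1/10·2.268337+1/4·10.570812≈2.415869
n=6: y≈2.415869, sp=2, e=sp−y≈-0.415869; I≈6.765507, D=e−e_prev≈-0.147532; u=3/4·(-0.415869)+3/2·6.765507+0·(-0.147532)≈9.836359; next y=-1/10·2.415869+1/4·9.836359≈2.217503
n=7: y≈2.217503, sp=2, e=sp−y≈-0.217503; I≈6.548004, D=e−e_prev≈0.198367; u=3/4·(-0.217503)+3/2·6.548004+0·0.198367≈9.658879; next y=-1/10·2.217503+1/4·9.658879≈2.192970
n=8: y≈2.192970, sp=2, e=sp−y≈-0.192970; I≈6.355035, D=e−e_prev≈0.024533; u=3/4·(-0.192970)+3/2·6.355035+0·0.024533≈9.387825; next y=-1/10·2.192970+1/4·9.387825≈2.127659
n=9: y≈2.127659, sp=2, e=sp−y≈-0.127659; I≈6.227375, D=e−e_prev≈0.065310; u=3/4·(-0.127659)+3/2·6.227375+0·0.065310≈9.245319; next y=-1/10·2.127659+1/4·9.245319≈2.098564
n=10: y≈2.098564, sp=2, e=sp−y≈-0.098564; I≈6.128812, D=e−e_prev≈0.029096; u=3/4·(-0.098564)+3/2·6.128812+0·0.029096≈9.119295; next y=-1/10·2.098564+1/4·9.119295≈2.069967
n=11: y≈2.069967, sp=2, e=sp−y≈-0.069967; I≈6.058844, D=e−e_prev≈0.028596; u=3/4·(-0.069967)+3/2·6.058844+0·0.028596≈9.035791; next y=-1/10·2.069967+1/4·9.035791≈2.051951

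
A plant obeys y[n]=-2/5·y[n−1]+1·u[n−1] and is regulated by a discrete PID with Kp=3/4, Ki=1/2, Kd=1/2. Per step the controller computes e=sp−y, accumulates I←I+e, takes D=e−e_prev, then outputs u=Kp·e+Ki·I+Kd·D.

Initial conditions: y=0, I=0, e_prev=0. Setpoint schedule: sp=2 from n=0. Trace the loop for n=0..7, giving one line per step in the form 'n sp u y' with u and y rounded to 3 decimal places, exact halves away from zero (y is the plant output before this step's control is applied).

(exact arithmetic carried between steps; '≈' marks a value shown rounded to 6 d.p. or computed from one; I and e_prev carry over from the previous line; the table rounds u and y to 3 d.p., halves away from zero)
n=0: y=0, sp=2, e=sp−y=2; I=2, D=e−e_prev=2; u=3/4·2+1/2·2+1/2·2=3.5; next y=-2/5·0+1·3.5=3.5
n=1: y=3.5, sp=2, e=sp−y=-1.5; I=0.5, D=e−e_prev=-3.5; u=3/4·(-1.5)+1/2·0.5+1/2·(-3.5)=-2.625; next y=-2/5·3.5+1·(-2.625)=-4.025
n=2: y=-4.025, sp=2, e=sp−y=6.025; I=6.525, D=e−e_prev=7.525; u=3/4·6.025+1/2·6.525+1/2·7.525=11.54375; next y=-2/5·(-4.025)+1·11.54375=13.15375
n=3: y=13.15375, sp=2, e=sp−y=-11.15375; I=-4.62875, D=e−e_prev=-17.17875; u=3/4·(-11.15375)+1/2·(-4.62875)+1/2·(-17.17875)≈-19.269063; next y=-2/5·13.15375+1·(-19.269063)≈-24.530563
n=4: y≈-24.530563, sp=2, e=sp−y≈26.530563; I≈21.901813, D=e−e_prev≈37.684313; u=3/4·26.530563+1/2·21.901813+1/2·37.684313≈49.690984; next y=-2/5·(-24.530563)+1·49.690984≈59.503209
n=5: y≈59.503209, sp=2, e=sp−y≈-57.503209; I≈-35.601397, D=e−e_prev≈-84.033772; u=3/4·(-57.503209)+1/2·(-35.601397)+1/2·(-84.033772)≈-102.944991; next y=-2/5·59.503209+1·(-102.944991)≈-126.746275
n=6: y≈-126.746275, sp=2, e=sp−y≈128.746275; I≈93.144878, D=e−e_prev≈186.249485; u=3/4·128.746275+1/2·93.144878+1/2·186.249485≈236.256888; next y=-2/5·(-126.746275)+1·236.256888≈286.955398
n=7: y≈286.955398, sp=2, e=sp−y≈-284.955398; I≈-191.810520, D=e−e_prev≈-413.701673; u=3/4·(-284.955398)+1/2·(-191.810520)+1/2·(-413.701673)≈-516.472645; next y=-2/5·286.955398+1·(-516.472645)≈-631.254804

0 2 3.500 0.000
1 2 -2.625 3.500
2 2 11.544 -4.025
3 2 -19.269 13.154
4 2 49.691 -24.531
5 2 -102.945 59.503
6 2 236.257 -126.746
7 2 -516.473 286.955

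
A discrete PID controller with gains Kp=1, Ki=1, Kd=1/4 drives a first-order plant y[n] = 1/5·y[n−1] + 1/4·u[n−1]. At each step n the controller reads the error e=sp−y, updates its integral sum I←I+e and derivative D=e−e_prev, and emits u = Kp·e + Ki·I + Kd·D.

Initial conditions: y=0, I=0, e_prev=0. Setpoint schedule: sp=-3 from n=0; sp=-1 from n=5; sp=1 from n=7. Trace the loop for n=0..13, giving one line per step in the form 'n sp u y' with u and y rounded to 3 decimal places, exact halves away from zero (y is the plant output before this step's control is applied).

(exact arithmetic carried between steps; '≈' marks a value shown rounded to 6 d.p. or computed from one; I and e_prev carry over from the previous line; the table rounds u and y to 3 d.p., halves away from zero)
n=0: y=0, sp=-3, e=sp−y=-3; I=-3, D=e−e_prev=-3; u=1·(-3)+1·(-3)+1/4·(-3)=-6.75; next y=1/5·0+1/4·(-6.75)=-1.6875
n=1: y=-1.6875, sp=-3, e=sp−y=-1.3125; I=-4.3125, D=e−e_prev=1.6875; u=1·(-1.3125)+1·(-4.3125)+1/4·1.6875=-5.203125; next y=1/5·(-1.6875)+1/4·(-5.203125)≈-1.638281
n=2: y≈-1.638281, sp=-3, e=sp−y≈-1.361719; I≈-5.674219, D=e−e_prev≈-0.049219; u=1·(-1.361719)+1·(-5.674219)+1/4·(-0.049219)≈-7.048242; next y=1/5·(-1.638281)+1/4·(-7.048242)≈-2.089717
n=3: y≈-2.089717, sp=-3, e=sp−y≈-0.910283; I≈-6.584502, D=e−e_prev≈0.451436; u=1·(-0.910283)+1·(-6.584502)+1/4·0.451436≈-7.381926; next y=1/5·(-2.089717)+1/4·(-7.381926)≈-2.263425
n=4: y≈-2.263425, sp=-3, e=sp−y≈-0.736575; I≈-7.321077, D=e−e_prev≈0.173708; u=1·(-0.736575)+1·(-7.321077)+1/4·0.173708≈-8.014225; next y=1/5·(-2.263425)+1/4·(-8.014225)≈-2.456241
n=5: y≈-2.456241, sp=-1, e=sp−y≈1.456241; I≈-5.864836, D=e−e_prev≈2.192816; u=1·1.456241+1·(-5.864836)+1/4·2.192816≈-3.860390; next y=1/5·(-2.456241)+1/4·(-3.860390)≈-1.456346
n=6: y≈-1.456346, sp=-1, e=sp−y≈0.456346; I≈-5.408490, D=e−e_prev≈-0.999895; u=1·0.456346+1·(-5.408490)+1/4·(-0.999895)≈-5.202118; next y=1/5·(-1.456346)+1/4·(-5.202118)≈-1.591799
n=7: y≈-1.591799, sp=1, e=sp−y≈2.591799; I≈-2.816691, D=e−e_prev≈2.135453; u=1·2.591799+1·(-2.816691)+1/4·2.135453≈0.308971; next y=1/5·(-1.591799)+1/4·0.308971≈-0.241117
n=8: y≈-0.241117, sp=1, e=sp−y≈1.241117; I≈-1.575574, D=e−e_prev≈-1.350682; u=1·1.241117+1·(-1.575574)+1/4·(-1.350682)≈-0.672127; next y=1/5·(-0.241117)+1/4·(-0.672127)≈-0.216255
n=9: y≈-0.216255, sp=1, e=sp−y≈1.216255; I≈-0.359319, D=e−e_prev≈-0.024862; u=1·1.216255+1·(-0.359319)+1/4·(-0.024862)≈0.850721; next y=1/5·(-0.216255)+1/4·0.850721≈0.169429
n=10: y≈0.169429, sp=1, e=sp−y≈0.830571; I≈0.471252, D=e−e_prev≈-0.385684; u=1·0.830571+1·0.471252+1/4·(-0.385684)≈1.205402; next y=1/5·0.169429+1/4·1.205402≈0.335236
n=11: y≈0.335236, sp=1, e=sp−y≈0.664764; I≈1.136016, D=e−e_prev≈-0.165807; u=1·0.664764+1·1.136016+1/4·(-0.165807)≈1.759328; next y=1/5·0.335236+1/4·1.759328≈0.506879
n=12: y≈0.506879, sp=1, e=sp−y≈0.493121; I≈1.629137, D=e−e_prev≈-0.171643; u=1·0.493121+1·1.629137+1/4·(-0.171643)≈2.079347; next y=1/5·0.506879+1/4·2.079347≈0.621212
n=13: y≈0.621212, sp=1, e=sp−y≈0.378788; I≈2.007924, D=e−e_prev≈-0.114333; u=1·0.378788+1·2.007924+1/4·(-0.114333)≈2.358128; next y=1/5·0.621212+1/4·2.358128≈0.713775

0 -3 -6.750 0.000
1 -3 -5.203 -1.688
2 -3 -7.048 -1.638
3 -3 -7.382 -2.090
4 -3 -8.014 -2.263
5 -1 -3.860 -2.456
6 -1 -5.202 -1.456
7 1 0.309 -1.592
8 1 -0.672 -0.241
9 1 0.851 -0.216
10 1 1.205 0.169
11 1 1.759 0.335
12 1 2.079 0.507
13 1 2.358 0.621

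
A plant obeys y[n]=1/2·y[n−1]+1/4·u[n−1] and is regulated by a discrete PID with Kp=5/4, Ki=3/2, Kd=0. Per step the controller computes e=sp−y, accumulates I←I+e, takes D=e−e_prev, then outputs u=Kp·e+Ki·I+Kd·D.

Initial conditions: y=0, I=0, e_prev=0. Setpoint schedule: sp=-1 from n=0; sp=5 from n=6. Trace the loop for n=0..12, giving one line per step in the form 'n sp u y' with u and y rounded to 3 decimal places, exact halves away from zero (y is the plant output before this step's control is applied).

(exact arithmetic carried between steps; '≈' marks a value shown rounded to 6 d.p. or computed from one; I and e_prev carry over from the previous line; the table rounds u and y to 3 d.p., halves away from zero)
n=0: y=0, sp=-1, e=sp−y=-1; I=-1, D=e−e_prev=-1; u=5/4·(-1)+3/2·(-1)+0·(-1)=-2.75; next y=1/2·0+1/4·(-2.75)=-0.6875
n=1: y=-0.6875, sp=-1, e=sp−y=-0.3125; I=-1.3125, D=e−e_prev=0.6875; u=5/4·(-0.3125)+3/2·(-1.3125)+0·0.6875=-2.359375; next y=1/2·(-0.6875)+1/4·(-2.359375)≈-0.933594
n=2: y≈-0.933594, sp=-1, e=sp−y≈-0.066406; I≈-1.378906, D=e−e_prev≈0.246094; u=5/4·(-0.066406)+3/2·(-1.378906)+0·0.246094≈-2.151367; next y=1/2·(-0.933594)+1/4·(-2.151367)≈-1.004639
n=3: y≈-1.004639, sp=-1, e=sp−y≈0.004639; I≈-1.374268, D=e−e_prev≈0.071045; u=5/4·0.004639+3/2·(-1.374268)+0·0.071045≈-2.055603; next y=1/2·(-1.004639)+1/4·(-2.055603)≈-1.016220
n=4: y≈-1.016220, sp=-1, e=sp−y≈0.016220; I≈-1.358047, D=e−e_prev≈0.011581; u=5/4·0.016220+3/2·(-1.358047)+0·0.011581≈-2.016796; next y=1/2·(-1.016220)+1/4·(-2.016796)≈-1.012309
n=5: y≈-1.012309, sp=-1, e=sp−y≈0.012309; I≈-1.345738, D=e−e_prev≈-0.003911; u=5/4·0.012309+3/2·(-1.345738)+0·(-0.003911)≈-2.003221; next y=1/2·(-1.012309)+1/4·(-2.003221)≈-1.006960
n=6: y≈-1.006960, sp=5, e=sp−y≈6.006960; I≈4.661221, D=e−e_prev≈5.994651; u=5/4·6.006960+3/2·4.661221+0·5.994651≈14.500532; next y=1/2·(-1.006960)+1/4·14.500532≈3.121653
n=7: y≈3.121653, sp=5, e=sp−y≈1.878347; I≈6.539568, D=e−e_prev≈-4.128613; u=5/4·1.878347+3/2·6.539568+0·(-4.128613)≈12.157286; next y=1/2·3.121653+1/4·12.157286≈4.600148
n=8: y≈4.600148, sp=5, e=sp−y≈0.399852; I≈6.939420, D=e−e_prev≈-1.478495; u=5/4·0.399852+3/2·6.939420+0·(-1.478495)≈10.908945; next y=1/2·4.600148+1/4·10.908945≈5.027310
n=9: y≈5.027310, sp=5, e=sp−y≈-0.027310; I≈6.912110, D=e−e_prev≈-0.427162; u=5/4·(-0.027310)+3/2·6.912110+0·(-0.427162)≈10.334027; next y=1/2·5.027310+1/4·10.334027≈5.097162
n=10: y≈5.097162, sp=5, e=sp−y≈-0.097162; I≈6.814948, D=e−e_prev≈-0.069852; u=5/4·(-0.097162)+3/2·6.814948+0·(-0.069852)≈10.100970; next y=1/2·5.097162+1/4·10.100970≈5.073823
n=11: y≈5.073823, sp=5, e=sp−y≈-0.073823; I≈6.741125, D=e−e_prev≈0.023339; u=5/4·(-0.073823)+3/2·6.741125+0·0.023339≈10.019408; next y=1/2·5.073823+1/4·10.019408≈5.041764
n=12: y≈5.041764, sp=5, e=sp−y≈-0.041764; I≈6.699361, D=e−e_prev≈0.032060; u=5/4·(-0.041764)+3/2·6.699361+0·0.032060≈9.996837; next y=1/2·5.041764+1/4·9.996837≈5.020091

0 -1 -2.750 0.000
1 -1 -2.359 -0.688
2 -1 -2.151 -0.934
3 -1 -2.056 -1.005
4 -1 -2.017 -1.016
5 -1 -2.003 -1.012
6 5 14.501 -1.007
7 5 12.157 3.122
8 5 10.909 4.600
9 5 10.334 5.027
10 5 10.101 5.097
11 5 10.019 5.074
12 5 9.997 5.042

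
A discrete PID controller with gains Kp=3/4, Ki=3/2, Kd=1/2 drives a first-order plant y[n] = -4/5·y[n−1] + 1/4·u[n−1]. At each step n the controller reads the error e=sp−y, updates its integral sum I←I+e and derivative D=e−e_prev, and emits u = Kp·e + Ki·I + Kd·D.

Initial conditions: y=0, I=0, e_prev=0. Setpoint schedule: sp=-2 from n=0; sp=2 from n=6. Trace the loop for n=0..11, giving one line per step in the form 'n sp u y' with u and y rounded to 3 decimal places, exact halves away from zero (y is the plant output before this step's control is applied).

(exact arithmetic carried between steps; '≈' marks a value shown rounded to 6 d.p. or computed from one; I and e_prev carry over from the previous line; the table rounds u and y to 3 d.p., halves away from zero)
n=0: y=0, sp=-2, e=sp−y=-2; I=-2, D=e−e_prev=-2; u=3/4·(-2)+3/2·(-2)+1/2·(-2)=-5.5; next y=-4/5·0+1/4·(-5.5)=-1.375
n=1: y=-1.375, sp=-2, e=sp−y=-0.625; I=-2.625, D=e−e_prev=1.375; u=3/4·(-0.625)+3/2·(-2.625)+1/2·1.375=-3.71875; next y=-4/5·(-1.375)+1/4·(-3.71875)≈0.170313
n=2: y≈0.170313, sp=-2, e=sp−y≈-2.170313; I≈-4.795313, D=e−e_prev≈-1.545313; u=3/4·(-2.170313)+3/2·(-4.795313)+1/2·(-1.545313)≈-9.593359; next y=-4/5·0.170313+1/4·(-9.593359)≈-2.534590
n=3: y≈-2.534590, sp=-2, e=sp−y≈0.534590; I≈-4.260723, D=e−e_prev≈2.704902; u=3/4·0.534590+3/2·(-4.260723)+1/2·2.704902≈-4.637690; next y=-4/5·(-2.534590)+1/4·(-4.637690)≈0.868249
n=4: y≈0.868249, sp=-2, e=sp−y≈-2.868249; I≈-7.128972, D=e−e_prev≈-3.402839; u=3/4·(-2.868249)+3/2·(-7.128972)+1/2·(-3.402839)≈-14.546064; next y=-4/5·0.868249+1/4·(-14.546064)≈-4.331116
n=5: y≈-4.331116, sp=-2, e=sp−y≈2.331116; I≈-4.797856, D=e−e_prev≈5.199365; u=3/4·2.331116+3/2·(-4.797856)+1/2·5.199365≈-2.848766; next y=-4/5·(-4.331116)+1/4·(-2.848766)≈2.752701
n=6: y≈2.752701, sp=2, e=sp−y≈-0.752701; I≈-5.550557, D=e−e_prev≈-3.083817; u=3/4·(-0.752701)+3/2·(-5.550557)+1/2·(-3.083817)≈-10.432270; next y=-4/5·2.752701+1/4·(-10.432270)≈-4.810228
n=7: y≈-4.810228, sp=2, e=sp−y≈6.810228; I≈1.259671, D=e−e_prev≈7.562929; u=3/4·6.810228+3/2·1.259671+1/2·7.562929≈10.778642; next y=-4/5·(-4.810228)+1/4·10.778642≈6.542843
n=8: y≈6.542843, sp=2, e=sp−y≈-4.542843; I≈-3.283172, D=e−e_prev≈-11.353072; u=3/4·(-4.542843)+3/2·(-3.283172)+1/2·(-11.353072)≈-14.008427; next y=-4/5·6.542843+1/4·(-14.008427)≈-8.736381
n=9: y≈-8.736381, sp=2, e=sp−y≈10.736381; I≈7.453209, D=e−e_prev≈15.279225; u=3/4·10.736381+3/2·7.453209+1/2·15.279225≈26.871712; next y=-4/5·(-8.736381)+1/4·26.871712≈13.707033
n=10: y≈13.707033, sp=2, e=sp−y≈-11.707033; I≈-4.253824, D=e−e_prev≈-22.443414; u=3/4·(-11.707033)+3/2·(-4.253824)+1/2·(-22.443414)≈-26.382718; next y=-4/5·13.707033+1/4·(-26.382718)≈-17.561306
n=11: y≈-17.561306, sp=2, e=sp−y≈19.561306; I≈15.307482, D=e−e_prev≈31.268339; u=3/4·19.561306+3/2·15.307482+1/2·31.268339≈53.266372; next y=-4/5·(-17.561306)+1/4·53.266372≈27.365638

0 -2 -5.500 0.000
1 -2 -3.719 -1.375
2 -2 -9.593 0.170
3 -2 -4.638 -2.535
4 -2 -14.546 0.868
5 -2 -2.849 -4.331
6 2 -10.432 2.753
7 2 10.779 -4.810
8 2 -14.008 6.543
9 2 26.872 -8.736
10 2 -26.383 13.707
11 2 53.266 -17.561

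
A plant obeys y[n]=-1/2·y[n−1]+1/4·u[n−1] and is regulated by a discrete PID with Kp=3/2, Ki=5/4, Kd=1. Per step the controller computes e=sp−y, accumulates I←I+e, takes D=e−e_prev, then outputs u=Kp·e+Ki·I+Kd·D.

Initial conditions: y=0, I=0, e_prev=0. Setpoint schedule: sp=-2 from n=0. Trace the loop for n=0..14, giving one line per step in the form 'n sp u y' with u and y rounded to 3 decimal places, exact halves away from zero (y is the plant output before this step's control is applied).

(exact arithmetic carried between steps; '≈' marks a value shown rounded to 6 d.p. or computed from one; I and e_prev carry over from the previous line; the table rounds u and y to 3 d.p., halves away from zero)
n=0: y=0, sp=-2, e=sp−y=-2; I=-2, D=e−e_prev=-2; u=3/2·(-2)+5/4·(-2)+1·(-2)=-7.5; next y=-1/2·0+1/4·(-7.5)=-1.875
n=1: y=-1.875, sp=-2, e=sp−y=-0.125; I=-2.125, D=e−e_prev=1.875; u=3/2·(-0.125)+5/4·(-2.125)+1·1.875=-0.96875; next y=-1/2·(-1.875)+1/4·(-0.96875)≈0.695313
n=2: y≈0.695313, sp=-2, e=sp−y≈-2.695313; I≈-4.820313, D=e−e_prev≈-2.570313; u=3/2·(-2.695313)+5/4·(-4.820313)+1·(-2.570313)≈-12.638672; next y=-1/2·0.695313+1/4·(-12.638672)≈-3.507324
n=3: y≈-3.507324, sp=-2, e=sp−y≈1.507324; I≈-3.312988, D=e−e_prev≈4.202637; u=3/2·1.507324+5/4·(-3.312988)+1·4.202637≈2.322388; next y=-1/2·(-3.507324)+1/4·2.322388≈2.334259
n=4: y≈2.334259, sp=-2, e=sp−y≈-4.334259; I≈-7.647247, D=e−e_prev≈-5.841583; u=3/2·(-4.334259)+5/4·(-7.647247)+1·(-5.841583)≈-21.902031; next y=-1/2·2.334259+1/4·(-21.902031)≈-6.642637
n=5: y≈-6.642637, sp=-2, e=sp−y≈4.642637; I≈-3.004610, D=e−e_prev≈8.976896; u=3/2·4.642637+5/4·(-3.004610)+1·8.976896≈12.185090; next y=-1/2·(-6.642637)+1/4·12.185090≈6.367591
n=6: y≈6.367591, sp=-2, e=sp−y≈-8.367591; I≈-11.372201, D=e−e_prev≈-13.010228; u=3/2·(-8.367591)+5/4·(-11.372201)+1·(-13.010228)≈-39.776866; next y=-1/2·6.367591+1/4·(-39.776866)≈-13.128012
n=7: y≈-13.128012, sp=-2, e=sp−y≈11.128012; I≈-0.244189, D=e−e_prev≈19.495603; u=3/2·11.128012+5/4·(-0.244189)+1·19.495603≈35.882385; next y=-1/2·(-13.128012)+1/4·35.882385≈15.534602
n=8: y≈15.534602, sp=-2, e=sp−y≈-17.534602; I≈-17.778791, D=e−e_prev≈-28.662614; u=3/2·(-17.534602)+5/4·(-17.778791)+1·(-28.662614)≈-77.188007; next y=-1/2·15.534602+1/4·(-77.188007)≈-27.064303
n=9: y≈-27.064303, sp=-2, e=sp−y≈25.064303; I≈7.285512, D=e−e_prev≈42.598905; u=3/2·25.064303+5/4·7.285512+1·42.598905≈89.302249; next y=-1/2·(-27.064303)+1/4·89.302249≈35.857714
n=10: y≈35.857714, sp=-2, e=sp−y≈-37.857714; I≈-30.572202, D=e−e_prev≈-62.922016; u=3/2·(-37.857714)+5/4·(-30.572202)+1·(-62.922016)≈-157.923839; next y=-1/2·35.857714+1/4·(-157.923839)≈-57.409817
n=11: y≈-57.409817, sp=-2, e=sp−y≈55.409817; I≈24.837615, D=e−e_prev≈93.267530; u=3/2·55.409817+5/4·24.837615+1·93.267530≈207.429273; next y=-1/2·(-57.409817)+1/4·207.429273≈80.562227
n=12: y≈80.562227, sp=-2, e=sp−y≈-82.562227; I≈-57.724612, D=e−e_prev≈-137.972043; u=3/2·(-82.562227)+5/4·(-57.724612)+1·(-137.972043)≈-333.971148; next y=-1/2·80.562227+1/4·(-333.971148)≈-123.773900
n=13: y≈-123.773900, sp=-2, e=sp−y≈121.773900; I≈64.049288, D=e−e_prev≈204.336127; u=3/2·121.773900+5/4·64.049288+1·204.336127≈467.058588; next y=-1/2·(-123.773900)+1/4·467.058588≈178.651597
n=14: y≈178.651597, sp=-2, e=sp−y≈-180.651597; I≈-116.602309, D=e−e_prev≈-302.425498; u=3/2·(-180.651597)+5/4·(-116.602309)+1·(-302.425498)≈-719.155780; next y=-1/2·178.651597+1/4·(-719.155780)≈-269.114743

0 -2 -7.500 0.000
1 -2 -0.969 -1.875
2 -2 -12.639 0.695
3 -2 2.322 -3.507
4 -2 -21.902 2.334
5 -2 12.185 -6.643
6 -2 -39.777 6.368
7 -2 35.882 -13.128
8 -2 -77.188 15.535
9 -2 89.302 -27.064
10 -2 -157.924 35.858
11 -2 207.429 -57.410
12 -2 -333.971 80.562
13 -2 467.059 -123.774
14 -2 -719.156 178.652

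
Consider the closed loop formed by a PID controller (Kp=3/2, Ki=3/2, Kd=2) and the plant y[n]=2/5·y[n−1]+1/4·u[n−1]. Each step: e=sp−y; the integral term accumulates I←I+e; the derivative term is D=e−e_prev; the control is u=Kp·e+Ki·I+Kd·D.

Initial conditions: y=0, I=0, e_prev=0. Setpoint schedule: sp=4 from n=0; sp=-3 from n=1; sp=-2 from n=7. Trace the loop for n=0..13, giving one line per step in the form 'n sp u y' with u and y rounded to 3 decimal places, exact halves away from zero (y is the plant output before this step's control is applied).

0 4 20.000 0.000
1 -3 -42.000 5.000
2 -3 37.500 -8.500
3 -3 -53.625 5.975
4 -3 46.819 -11.016
5 -3 -66.712 7.298
6 -3 59.754 -13.759
7 -2 -77.190 9.435
8 -2 74.837 -15.523
9 -2 -94.912 12.500
10 -2 95.525 -18.728
11 -2 -117.429 16.390
12 -2 121.178 -22.801
13 -2 -145.879 21.174

(exact arithmetic carried between steps; '≈' marks a value shown rounded to 6 d.p. or computed from one; I and e_prev carry over from the previous line; the table rounds u and y to 3 d.p., halves away from zero)
n=0: y=0, sp=4, e=sp−y=4; I=4, D=e−e_prev=4; u=3/2·4+3/2·4+2·4=20; next y=2/5·0+1/4·20=5
n=1: y=5, sp=-3, e=sp−y=-8; I=-4, D=e−e_prev=-12; u=3/2·(-8)+3/2·(-4)+2·(-12)=-42; next y=2/5·5+1/4·(-42)=-8.5
n=2: y=-8.5, sp=-3, e=sp−y=5.5; I=1.5, D=e−e_prev=13.5; u=3/2·5.5+3/2·1.5+2·13.5=37.5; next y=2/5·(-8.5)+1/4·37.5=5.975
n=3: y=5.975, sp=-3, e=sp−y=-8.975; I=-7.475, D=e−e_prev=-14.475; u=3/2·(-8.975)+3/2·(-7.475)+2·(-14.475)=-53.625; next y=2/5·5.975+1/4·(-53.625)=-11.01625
n=4: y=-11.01625, sp=-3, e=sp−y=8.01625; I=0.54125, D=e−e_prev=16.99125; u=3/2·8.01625+3/2·0.54125+2·16.99125=46.81875; next y=2/5·(-11.01625)+1/4·46.81875≈7.298188
n=5: y≈7.298188, sp=-3, e=sp−y≈-10.298188; I≈-9.756938, D=e−e_prev≈-18.314438; u=3/2·(-10.298188)+3/2·(-9.756938)+2·(-18.314438)≈-66.711563; next y=2/5·7.298188+1/4·(-66.711563)≈-13.758616
n=6: y≈-13.758616, sp=-3, e=sp−y≈10.758616; I≈1.001678, D=e−e_prev≈21.056803; u=3/2·10.758616+3/2·1.001678+2·21.056803≈59.754047; next y=2/5·(-13.758616)+1/4·59.754047≈9.435065
n=7: y≈9.435065, sp=-2, e=sp−y≈-11.435065; I≈-10.433387, D=e−e_prev≈-22.193681; u=3/2·(-11.435065)+3/2·(-10.433387)+2·(-22.193681)≈-77.190041; next y=2/5·9.435065+1/4·(-77.190041)≈-15.523484
n=8: y≈-15.523484, sp=-2, e=sp−y≈13.523484; I≈3.090097, D=e−e_prev≈24.958550; u=3/2·13.523484+3/2·3.090097+2·24.958550≈74.837471; next y=2/5·(-15.523484)+1/4·74.837471≈12.499974
n=9: y≈12.499974, sp=-2, e=sp−y≈-14.499974; I≈-11.409877, D=e−e_prev≈-28.023458; u=3/2·(-14.499974)+3/2·(-11.409877)+2·(-28.023458)≈-94.911693; next y=2/5·12.499974+1/4·(-94.911693)≈-18.727934
n=10: y≈-18.727934, sp=-2, e=sp−y≈16.727934; I≈5.318056, D=e−e_prev≈31.227908; u=3/2·16.727934+3/2·5.318056+2·31.227908≈95.524801; next y=2/5·(-18.727934)+1/4·95.524801≈16.390027
n=11: y≈16.390027, sp=-2, e=sp−y≈-18.390027; I≈-13.071970, D=e−e_prev≈-35.117960; u=3/2·(-18.390027)+3/2·(-13.071970)+2·(-35.117960)≈-117.428916; next y=2/5·16.390027+1/4·(-117.428916)≈-22.801218
n=12: y≈-22.801218, sp=-2, e=sp−y≈20.801218; I≈7.729248, D=e−e_prev≈39.191245; u=3/2·20.801218+3/2·7.729248+2·39.191245≈121.178190; next y=2/5·(-22.801218)+1/4·121.178190≈21.174060
n=13: y≈21.174060, sp=-2, e=sp−y≈-23.174060; I≈-15.444812, D=e−e_prev≈-43.975278; u=3/2·(-23.174060)+3/2·(-15.444812)+2·(-43.975278)≈-145.878865; next y=2/5·21.174060+1/4·(-145.878865)≈-28.000092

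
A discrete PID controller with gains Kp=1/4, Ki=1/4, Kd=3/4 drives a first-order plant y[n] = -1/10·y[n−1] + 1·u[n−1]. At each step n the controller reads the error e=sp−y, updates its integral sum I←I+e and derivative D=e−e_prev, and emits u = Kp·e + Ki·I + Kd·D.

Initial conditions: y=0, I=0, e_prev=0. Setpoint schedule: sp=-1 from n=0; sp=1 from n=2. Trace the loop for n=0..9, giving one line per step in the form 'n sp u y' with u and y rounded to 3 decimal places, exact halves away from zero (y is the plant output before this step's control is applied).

(exact arithmetic carried between steps; '≈' marks a value shown rounded to 6 d.p. or computed from one; I and e_prev carry over from the previous line; the table rounds u and y to 3 d.p., halves away from zero)
n=0: y=0, sp=-1, e=sp−y=-1; I=-1, D=e−e_prev=-1; u=1/4·(-1)+1/4·(-1)+3/4·(-1)=-1.25; next y=-1/10·0+1·(-1.25)=-1.25
n=1: y=-1.25, sp=-1, e=sp−y=0.25; I=-0.75, D=e−e_prev=1.25; u=1/4·0.25+1/4·(-0.75)+3/4·1.25=0.8125; next y=-1/10·(-1.25)+1·0.8125=0.9375
n=2: y=0.9375, sp=1, e=sp−y=0.0625; I=-0.6875, D=e−e_prev=-0.1875; u=1/4·0.0625+1/4·(-0.6875)+3/4·(-0.1875)=-0.296875; next y=-1/10·0.9375+1·(-0.296875)=-0.390625
n=3: y=-0.390625, sp=1, e=sp−y=1.390625; I=0.703125, D=e−e_prev=1.328125; u=1/4·1.390625+1/4·0.703125+3/4·1.328125≈1.519531; next y=-1/10·(-0.390625)+1·1.519531≈1.558594
n=4: y≈1.558594, sp=1, e=sp−y≈-0.558594; I≈0.144531, D=e−e_prev≈-1.949219; u=1/4·(-0.558594)+1/4·0.144531+3/4·(-1.949219)≈-1.565430; next y=-1/10·1.558594+1·(-1.565430)≈-1.721289
n=5: y≈-1.721289, sp=1, e=sp−y≈2.721289; I≈2.865820, D=e−e_prev≈3.279883; u=1/4·2.721289+1/4·2.865820+3/4·3.279883≈3.856689; next y=-1/10·(-1.721289)+1·3.856689≈4.028818
n=6: y≈4.028818, sp=1, e=sp−y≈-3.028818; I≈-0.162998, D=e−e_prev≈-5.750107; u=1/4·(-3.028818)+1/4·(-0.162998)+3/4·(-5.750107)≈-5.110535; next y=-1/10·4.028818+1·(-5.110535)≈-5.513417
n=7: y≈-5.513417, sp=1, e=sp−y≈6.513417; I≈6.350418, D=e−e_prev≈9.542235; u=1/4·6.513417+1/4·6.350418+3/4·9.542235≈10.372635; next y=-1/10·(-5.513417)+1·10.372635≈10.923977
n=8: y≈10.923977, sp=1, e=sp−y≈-9.923977; I≈-3.573558, D=e−e_prev≈-16.437393; u=1/4·(-9.923977)+1/4·(-3.573558)+3/4·(-16.437393)≈-15.702428; next y=-1/10·10.923977+1·(-15.702428)≈-16.794826
n=9: y≈-16.794826, sp=1, e=sp−y≈17.794826; I≈14.221268, D=e−e_prev≈27.718803; u=1/4·17.794826+1/4·14.221268+3/4·27.718803≈28.793125; next y=-1/10·(-16.794826)+1·28.793125≈30.472608

0 -1 -1.250 0.000
1 -1 0.813 -1.250
2 1 -0.297 0.938
3 1 1.520 -0.391
4 1 -1.565 1.559
5 1 3.857 -1.721
6 1 -5.111 4.029
7 1 10.373 -5.513
8 1 -15.702 10.924
9 1 28.793 -16.795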